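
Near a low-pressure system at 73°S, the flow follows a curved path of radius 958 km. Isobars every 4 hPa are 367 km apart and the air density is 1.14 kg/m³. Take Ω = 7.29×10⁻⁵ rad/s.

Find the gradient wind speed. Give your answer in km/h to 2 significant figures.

Coriolis parameter at 73°S:
f = 2Ω sin φ = 2 × 7.29×10⁻⁵ × sin 73° = 1.39×10⁻⁴ s⁻¹
Pressure gradient: |∂P/∂n| = 400 Pa / 367000 m = 1.09×10⁻³ Pa/m
Geostrophic speed: V_g = |∂P/∂n|/(fρ) = 1.09×10⁻³/(1.39×10⁻⁴ × 1.14) = 6.86 m/s
Around a low, centrifugal force acts outward with Coriolis, so pressure-gradient force balances both:
(1/ρ)|∂P/∂n| = fV + V²/R  →  V² + fR·V − fR·V_g = 0
With fR = 1.39×10⁻⁴ × 958×10³ m = 134 m/s:
V = [−fR + √((fR)² + 4 fR V_g)]/2 = [−134 + √(134² + 4×134×6.86)]/2 = 6.54 m/s
Subgeostrophic (V < V_g = 6.86 m/s), as expected around a low.
Converting: 6.54 m/s × 3.6 = 24 km/h

24 km/h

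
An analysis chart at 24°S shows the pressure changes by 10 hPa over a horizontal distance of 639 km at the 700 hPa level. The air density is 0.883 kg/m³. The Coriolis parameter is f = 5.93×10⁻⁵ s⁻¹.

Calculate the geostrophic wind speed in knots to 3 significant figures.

Pressure gradient: |∂P/∂n| = 1000 Pa / 639000 m = 1.56×10⁻³ Pa/m
Geostrophic balance (pressure-gradient force = Coriolis force):
V_g = (1/(fρ)) |∂P/∂n| = 1.56×10⁻³ / (5.93×10⁻⁵ × 0.883) = 29.9 m/s
Converting: 29.9 m/s × 1.944 = 58.1 knots

58.1 knots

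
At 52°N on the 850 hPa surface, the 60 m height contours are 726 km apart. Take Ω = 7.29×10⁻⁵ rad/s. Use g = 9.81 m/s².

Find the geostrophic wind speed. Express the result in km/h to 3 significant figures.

Coriolis parameter at 52°N:
f = 2Ω sin φ = 2 × 7.29×10⁻⁵ × sin 52° = 1.15×10⁻⁴ s⁻¹
Height gradient: |∂Z/∂n| = 60 m / 726000 m = 8.26×10⁻⁵
On a pressure surface, geostrophic balance gives V_g = (g/f)|∂Z/∂n|:
V_g = 9.81 × 8.26×10⁻⁵ / 1.15×10⁻⁴ = 7.06 m/s
Converting: 7.06 m/s × 3.6 = 25.4 km/h

25.4 km/h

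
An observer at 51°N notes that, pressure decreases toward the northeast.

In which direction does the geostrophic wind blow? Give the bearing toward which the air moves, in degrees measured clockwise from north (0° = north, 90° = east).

135°

The pressure-gradient force points toward the northeast (bearing 045°).
Geostrophic balance: in the Northern Hemisphere the Coriolis force deflects motion to the right, so the geostrophic wind blows 90° to the right of the pressure-gradient force (low pressure on the left).
Rotating 045° by 90° clockwise gives 135° — the wind blows toward the southeast.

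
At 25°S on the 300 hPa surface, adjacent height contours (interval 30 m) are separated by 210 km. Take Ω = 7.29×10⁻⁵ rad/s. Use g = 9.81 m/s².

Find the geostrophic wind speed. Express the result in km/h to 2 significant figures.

Coriolis parameter at 25°S:
f = 2Ω sin φ = 2 × 7.29×10⁻⁵ × sin 25° = 6.16×10⁻⁵ s⁻¹
Height gradient: |∂Z/∂n| = 30 m / 210000 m = 1.43×10⁻⁴
On a pressure surface, geostrophic balance gives V_g = (g/f)|∂Z/∂n|:
V_g = 9.81 × 1.43×10⁻⁴ / 6.16×10⁻⁵ = 22.7 m/s
Converting: 22.7 m/s × 3.6 = 82 km/h

82 km/h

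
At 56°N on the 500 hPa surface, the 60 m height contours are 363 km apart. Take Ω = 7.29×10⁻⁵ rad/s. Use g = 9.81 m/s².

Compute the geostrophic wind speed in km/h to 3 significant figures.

Coriolis parameter at 56°N:
f = 2Ω sin φ = 2 × 7.29×10⁻⁵ × sin 56° = 1.21×10⁻⁴ s⁻¹
Height gradient: |∂Z/∂n| = 60 m / 363000 m = 1.65×10⁻⁴
On a pressure surface, geostrophic balance gives V_g = (g/f)|∂Z/∂n|:
V_g = 9.81 × 1.65×10⁻⁴ / 1.21×10⁻⁴ = 13.4 m/s
Converting: 13.4 m/s × 3.6 = 48.3 km/h

48.3 km/h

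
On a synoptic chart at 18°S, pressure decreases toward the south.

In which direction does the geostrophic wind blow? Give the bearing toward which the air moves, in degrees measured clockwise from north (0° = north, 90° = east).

The pressure-gradient force points toward the south (bearing 180°).
Geostrophic balance: in the Southern Hemisphere the Coriolis force deflects motion to the left, so the geostrophic wind blows 90° to the left of the pressure-gradient force (low pressure on the right).
Rotating 180° by 90° counterclockwise gives 090° — the wind blows toward the east.

090°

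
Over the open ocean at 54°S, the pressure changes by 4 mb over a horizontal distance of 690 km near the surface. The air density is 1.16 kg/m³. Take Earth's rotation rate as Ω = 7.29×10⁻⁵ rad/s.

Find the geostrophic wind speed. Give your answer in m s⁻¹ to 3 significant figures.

4.24 m s⁻¹

Coriolis parameter at 54°S:
f = 2Ω sin φ = 2 × 7.29×10⁻⁵ × sin 54° = 1.18×10⁻⁴ s⁻¹
Pressure gradient: |∂P/∂n| = 400 Pa / 690000 m = 5.80×10⁻⁴ Pa/m
Geostrophic balance (pressure-gradient force = Coriolis force):
V_g = (1/(fρ)) |∂P/∂n| = 5.80×10⁻⁴ / (1.18×10⁻⁴ × 1.16) = 4.24 m/s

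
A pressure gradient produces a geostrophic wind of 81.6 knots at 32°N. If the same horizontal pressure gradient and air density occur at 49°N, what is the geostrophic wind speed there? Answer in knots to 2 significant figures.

57 knots

With the same pressure gradient and density, V_g ∝ 1/f ∝ 1/sin φ.
V₂ = V₁ · sin φ₁ / sin φ₂ = 81.6 × sin 32° / sin 49°
V₂ = 81.6 × 0.5299/0.7547 = 57 knots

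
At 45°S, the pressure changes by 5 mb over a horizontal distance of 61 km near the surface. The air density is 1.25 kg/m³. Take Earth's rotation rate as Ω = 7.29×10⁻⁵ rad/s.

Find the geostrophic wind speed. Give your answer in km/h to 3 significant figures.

Coriolis parameter at 45°S:
f = 2Ω sin φ = 2 × 7.29×10⁻⁵ × sin 45° = 1.03×10⁻⁴ s⁻¹
Pressure gradient: |∂P/∂n| = 500 Pa / 61000 m = 8.20×10⁻³ Pa/m
Geostrophic balance (pressure-gradient force = Coriolis force):
V_g = (1/(fρ)) |∂P/∂n| = 8.20×10⁻³ / (1.03×10⁻⁴ × 1.25) = 63.6 m/s
Converting: 63.6 m/s × 3.6 = 229 km/h

229 km/h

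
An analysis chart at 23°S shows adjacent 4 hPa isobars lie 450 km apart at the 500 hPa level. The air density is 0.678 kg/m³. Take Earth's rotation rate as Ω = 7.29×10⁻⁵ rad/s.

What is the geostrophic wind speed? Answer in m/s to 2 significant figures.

23 m/s

Coriolis parameter at 23°S:
f = 2Ω sin φ = 2 × 7.29×10⁻⁵ × sin 23° = 5.70×10⁻⁵ s⁻¹
Pressure gradient: |∂P/∂n| = 400 Pa / 450000 m = 8.89×10⁻⁴ Pa/m
Geostrophic balance (pressure-gradient force = Coriolis force):
V_g = (1/(fρ)) |∂P/∂n| = 8.89×10⁻⁴ / (5.70×10⁻⁵ × 0.678) = 23.0 m/s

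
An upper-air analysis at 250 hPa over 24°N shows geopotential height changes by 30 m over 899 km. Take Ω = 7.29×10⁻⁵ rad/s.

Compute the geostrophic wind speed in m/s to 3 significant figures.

Coriolis parameter at 24°N:
f = 2Ω sin φ = 2 × 7.29×10⁻⁵ × sin 24° = 5.93×10⁻⁵ s⁻¹
Height gradient: |∂Z/∂n| = 30 m / 899000 m = 3.34×10⁻⁵
On a pressure surface, geostrophic balance gives V_g = (g/f)|∂Z/∂n|:
V_g = 9.81 × 3.34×10⁻⁵ / 5.93×10⁻⁵ = 5.52 m/s

5.52 m/s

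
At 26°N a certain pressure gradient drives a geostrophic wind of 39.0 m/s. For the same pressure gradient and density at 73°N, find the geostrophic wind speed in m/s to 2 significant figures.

18 m/s

With the same pressure gradient and density, V_g ∝ 1/f ∝ 1/sin φ.
V₂ = V₁ · sin φ₁ / sin φ₂ = 39.0 × sin 26° / sin 73°
V₂ = 39.0 × 0.4384/0.9563 = 18 m/s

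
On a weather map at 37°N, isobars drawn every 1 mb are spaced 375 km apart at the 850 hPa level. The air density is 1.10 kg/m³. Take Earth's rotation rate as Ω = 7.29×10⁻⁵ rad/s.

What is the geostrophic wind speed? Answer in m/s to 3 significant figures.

2.76 m/s

Coriolis parameter at 37°N:
f = 2Ω sin φ = 2 × 7.29×10⁻⁵ × sin 37° = 8.77×10⁻⁵ s⁻¹
Pressure gradient: |∂P/∂n| = 100 Pa / 375000 m = 2.67×10⁻⁴ Pa/m
Geostrophic balance (pressure-gradient force = Coriolis force):
V_g = (1/(fρ)) |∂P/∂n| = 2.67×10⁻⁴ / (8.77×10⁻⁵ × 1.10) = 2.76 m/s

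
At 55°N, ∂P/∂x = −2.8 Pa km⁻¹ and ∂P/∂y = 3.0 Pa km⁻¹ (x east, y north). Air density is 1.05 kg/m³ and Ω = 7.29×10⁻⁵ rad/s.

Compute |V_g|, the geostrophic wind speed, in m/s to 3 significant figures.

32.7 m/s

Coriolis parameter at 55°N:
f = 2Ω sin φ = 2 × 7.29×10⁻⁵ × sin 55° = 1.19×10⁻⁴ s⁻¹
Component geostrophic relations (x east, y north):
u_g = −(1/(fρ)) ∂P/∂y,  v_g = (1/(fρ)) ∂P/∂x
u_g = −(3.0×10⁻³)/(1.19×10⁻⁴ × 1.05) = −23.9 m/s;  v_g = (−2.8×10⁻³)/(1.19×10⁻⁴ × 1.05) = −22.3 m/s
|V_g| = √(u_g² + v_g²) = 32.7 m/s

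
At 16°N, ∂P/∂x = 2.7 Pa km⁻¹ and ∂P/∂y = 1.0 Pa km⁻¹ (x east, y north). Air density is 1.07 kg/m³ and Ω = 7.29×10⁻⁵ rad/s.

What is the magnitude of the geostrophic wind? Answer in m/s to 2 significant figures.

Coriolis parameter at 16°N:
f = 2Ω sin φ = 2 × 7.29×10⁻⁵ × sin 16° = 4.02×10⁻⁵ s⁻¹
Component geostrophic relations (x east, y north):
u_g = −(1/(fρ)) ∂P/∂y,  v_g = (1/(fρ)) ∂P/∂x
u_g = −(1.0×10⁻³)/(4.02×10⁻⁵ × 1.07) = −23.3 m/s;  v_g = (2.7×10⁻³)/(4.02×10⁻⁵ × 1.07) = 62.8 m/s
|V_g| = √(u_g² + v_g²) = 67.0 m/s

67 m/s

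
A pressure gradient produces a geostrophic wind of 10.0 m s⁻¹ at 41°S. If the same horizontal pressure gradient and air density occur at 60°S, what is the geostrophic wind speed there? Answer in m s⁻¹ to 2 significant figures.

7.6 m s⁻¹

With the same pressure gradient and density, V_g ∝ 1/f ∝ 1/sin φ.
V₂ = V₁ · sin φ₁ / sin φ₂ = 10.0 × sin 41° / sin 60°
V₂ = 10.0 × 0.6561/0.8660 = 7.6 m s⁻¹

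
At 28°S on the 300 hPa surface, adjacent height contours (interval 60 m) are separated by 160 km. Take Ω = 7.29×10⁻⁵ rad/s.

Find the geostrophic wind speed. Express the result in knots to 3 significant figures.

Coriolis parameter at 28°S:
f = 2Ω sin φ = 2 × 7.29×10⁻⁵ × sin 28° = 6.84×10⁻⁵ s⁻¹
Height gradient: |∂Z/∂n| = 60 m / 160000 m = 3.75×10⁻⁴
On a pressure surface, geostrophic balance gives V_g = (g/f)|∂Z/∂n|:
V_g = 9.81 × 3.75×10⁻⁴ / 6.84×10⁻⁵ = 53.7 m/s
Converting: 53.7 m/s × 1.944 = 104 knots

104 knots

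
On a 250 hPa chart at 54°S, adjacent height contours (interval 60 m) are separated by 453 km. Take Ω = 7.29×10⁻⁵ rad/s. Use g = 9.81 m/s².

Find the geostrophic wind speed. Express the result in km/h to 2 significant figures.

Coriolis parameter at 54°S:
f = 2Ω sin φ = 2 × 7.29×10⁻⁵ × sin 54° = 1.18×10⁻⁴ s⁻¹
Height gradient: |∂Z/∂n| = 60 m / 453000 m = 1.32×10⁻⁴
On a pressure surface, geostrophic balance gives V_g = (g/f)|∂Z/∂n|:
V_g = 9.81 × 1.32×10⁻⁴ / 1.18×10⁻⁴ = 11.0 m/s
Converting: 11.0 m/s × 3.6 = 40 km/h

40 km/h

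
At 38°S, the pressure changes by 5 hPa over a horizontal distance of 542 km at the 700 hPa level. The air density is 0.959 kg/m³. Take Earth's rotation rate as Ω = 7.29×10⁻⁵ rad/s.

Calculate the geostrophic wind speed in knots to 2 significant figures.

21 knots

Coriolis parameter at 38°S:
f = 2Ω sin φ = 2 × 7.29×10⁻⁵ × sin 38° = 8.98×10⁻⁵ s⁻¹
Pressure gradient: |∂P/∂n| = 500 Pa / 542000 m = 9.23×10⁻⁴ Pa/m
Geostrophic balance (pressure-gradient force = Coriolis force):
V_g = (1/(fρ)) |∂P/∂n| = 9.23×10⁻⁴ / (8.98×10⁻⁵ × 0.959) = 10.7 m/s
Converting: 10.7 m/s × 1.944 = 21 knots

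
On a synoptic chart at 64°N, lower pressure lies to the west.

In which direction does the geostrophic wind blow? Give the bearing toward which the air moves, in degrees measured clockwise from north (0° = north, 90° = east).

The pressure-gradient force points toward the west (bearing 270°).
Geostrophic balance: in the Northern Hemisphere the Coriolis force deflects motion to the right, so the geostrophic wind blows 90° to the right of the pressure-gradient force (low pressure on the left).
Rotating 270° by 90° clockwise gives 000° — the wind blows toward the north.

000°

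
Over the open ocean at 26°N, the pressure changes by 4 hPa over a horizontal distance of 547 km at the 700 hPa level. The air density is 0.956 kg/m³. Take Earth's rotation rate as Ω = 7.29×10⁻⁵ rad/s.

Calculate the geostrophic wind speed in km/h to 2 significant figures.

Coriolis parameter at 26°N:
f = 2Ω sin φ = 2 × 7.29×10⁻⁵ × sin 26° = 6.39×10⁻⁵ s⁻¹
Pressure gradient: |∂P/∂n| = 400 Pa / 547000 m = 7.31×10⁻⁴ Pa/m
Geostrophic balance (pressure-gradient force = Coriolis force):
V_g = (1/(fρ)) |∂P/∂n| = 7.31×10⁻⁴ / (6.39×10⁻⁵ × 0.956) = 12.0 m/s
Converting: 12.0 m/s × 3.6 = 43 km/h

43 km/h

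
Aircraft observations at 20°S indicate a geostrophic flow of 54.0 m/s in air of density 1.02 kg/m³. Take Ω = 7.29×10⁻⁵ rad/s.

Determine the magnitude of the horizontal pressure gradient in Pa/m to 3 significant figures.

2.75×10⁻³ Pa/m

Coriolis parameter at 20°S:
f = 2Ω sin φ = 2 × 7.29×10⁻⁵ × sin 20° = 4.99×10⁻⁵ s⁻¹
Geostrophic balance rearranged: |∂P/∂n| = f ρ V_g
|∂P/∂n| = 4.99×10⁻⁵ × 1.02 × 54.0 = 2.75×10⁻³ Pa/m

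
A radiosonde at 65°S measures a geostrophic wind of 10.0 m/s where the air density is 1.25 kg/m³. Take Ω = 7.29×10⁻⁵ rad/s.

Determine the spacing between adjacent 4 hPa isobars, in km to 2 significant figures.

240 km

Coriolis parameter at 65°S:
f = 2Ω sin φ = 2 × 7.29×10⁻⁵ × sin 65° = 1.32×10⁻⁴ s⁻¹
Geostrophic balance rearranged: |∂P/∂n| = f ρ V_g
|∂P/∂n| = 1.32×10⁻⁴ × 1.25 × 10.0 = 1.65×10⁻³ Pa/m
Isobar spacing: Δn = ΔP/|∂P/∂n| = 400 Pa / 1.65×10⁻³ Pa/m = 242168 m ≈ 240 km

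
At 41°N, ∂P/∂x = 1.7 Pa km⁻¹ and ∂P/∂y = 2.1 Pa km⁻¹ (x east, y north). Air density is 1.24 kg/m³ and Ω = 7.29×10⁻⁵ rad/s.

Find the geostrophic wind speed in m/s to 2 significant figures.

23 m/s

Coriolis parameter at 41°N:
f = 2Ω sin φ = 2 × 7.29×10⁻⁵ × sin 41° = 9.57×10⁻⁵ s⁻¹
Component geostrophic relations (x east, y north):
u_g = −(1/(fρ)) ∂P/∂y,  v_g = (1/(fρ)) ∂P/∂x
u_g = −(2.1×10⁻³)/(9.57×10⁻⁵ × 1.24) = −17.7 m/s;  v_g = (1.7×10⁻³)/(9.57×10⁻⁵ × 1.24) = 14.3 m/s
|V_g| = √(u_g² + v_g²) = 22.8 m/s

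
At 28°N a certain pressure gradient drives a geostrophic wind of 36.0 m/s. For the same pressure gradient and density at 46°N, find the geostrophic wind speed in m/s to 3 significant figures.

23.5 m/s

With the same pressure gradient and density, V_g ∝ 1/f ∝ 1/sin φ.
V₂ = V₁ · sin φ₁ / sin φ₂ = 36.0 × sin 28° / sin 46°
V₂ = 36.0 × 0.4695/0.7193 = 23.5 m/s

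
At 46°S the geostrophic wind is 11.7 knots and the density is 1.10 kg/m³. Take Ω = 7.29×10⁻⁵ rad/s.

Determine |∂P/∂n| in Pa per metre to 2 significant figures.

Coriolis parameter at 46°S:
f = 2Ω sin φ = 2 × 7.29×10⁻⁵ × sin 46° = 1.05×10⁻⁴ s⁻¹
Wind speed in SI: 11.7 knots = 6.02 m/s
Geostrophic balance rearranged: |∂P/∂n| = f ρ V_g
|∂P/∂n| = 1.05×10⁻⁴ × 1.10 × 6.02 = 6.94×10⁻⁴ Pa/m

6.9×10⁻⁴ Pa/m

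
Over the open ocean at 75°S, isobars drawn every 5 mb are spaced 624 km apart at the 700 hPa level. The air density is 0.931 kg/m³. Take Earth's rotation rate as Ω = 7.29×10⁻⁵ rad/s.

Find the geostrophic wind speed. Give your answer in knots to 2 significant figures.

Coriolis parameter at 75°S:
f = 2Ω sin φ = 2 × 7.29×10⁻⁵ × sin 75° = 1.41×10⁻⁴ s⁻¹
Pressure gradient: |∂P/∂n| = 500 Pa / 624000 m = 8.01×10⁻⁴ Pa/m
Geostrophic balance (pressure-gradient force = Coriolis force):
V_g = (1/(fρ)) |∂P/∂n| = 8.01×10⁻⁴ / (1.41×10⁻⁴ × 0.931) = 6.11 m/s
Converting: 6.11 m/s × 1.944 = 12 knots

12 knots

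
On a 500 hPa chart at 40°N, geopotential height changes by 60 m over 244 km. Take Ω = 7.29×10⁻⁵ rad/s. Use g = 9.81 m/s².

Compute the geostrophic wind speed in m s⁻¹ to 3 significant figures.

25.7 m s⁻¹

Coriolis parameter at 40°N:
f = 2Ω sin φ = 2 × 7.29×10⁻⁵ × sin 40° = 9.37×10⁻⁵ s⁻¹
Height gradient: |∂Z/∂n| = 60 m / 244000 m = 2.46×10⁻⁴
On a pressure surface, geostrophic balance gives V_g = (g/f)|∂Z/∂n|:
V_g = 9.81 × 2.46×10⁻⁴ / 9.37×10⁻⁵ = 25.7 m/s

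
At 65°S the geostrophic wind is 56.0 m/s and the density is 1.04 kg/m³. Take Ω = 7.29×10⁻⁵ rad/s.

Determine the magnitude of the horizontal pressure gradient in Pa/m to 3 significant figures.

7.70×10⁻³ Pa/m

Coriolis parameter at 65°S:
f = 2Ω sin φ = 2 × 7.29×10⁻⁵ × sin 65° = 1.32×10⁻⁴ s⁻¹
Geostrophic balance rearranged: |∂P/∂n| = f ρ V_g
|∂P/∂n| = 1.32×10⁻⁴ × 1.04 × 56.0 = 7.70×10⁻³ Pa/m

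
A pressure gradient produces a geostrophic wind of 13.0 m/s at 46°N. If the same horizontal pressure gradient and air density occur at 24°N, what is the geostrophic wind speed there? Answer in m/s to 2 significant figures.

23 m/s

With the same pressure gradient and density, V_g ∝ 1/f ∝ 1/sin φ.
V₂ = V₁ · sin φ₁ / sin φ₂ = 13.0 × sin 46° / sin 24°
V₂ = 13.0 × 0.7193/0.4067 = 23 m/s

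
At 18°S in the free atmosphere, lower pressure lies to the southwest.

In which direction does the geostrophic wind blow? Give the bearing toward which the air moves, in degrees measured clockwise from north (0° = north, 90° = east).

The pressure-gradient force points toward the southwest (bearing 225°).
Geostrophic balance: in the Southern Hemisphere the Coriolis force deflects motion to the left, so the geostrophic wind blows 90° to the left of the pressure-gradient force (low pressure on the right).
Rotating 225° by 90° counterclockwise gives 135° — the wind blows toward the southeast.

135°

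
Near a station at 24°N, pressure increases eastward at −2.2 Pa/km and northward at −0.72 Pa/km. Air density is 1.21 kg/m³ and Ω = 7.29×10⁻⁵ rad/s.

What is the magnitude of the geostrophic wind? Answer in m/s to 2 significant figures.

32 m/s

Coriolis parameter at 24°N:
f = 2Ω sin φ = 2 × 7.29×10⁻⁵ × sin 24° = 5.93×10⁻⁵ s⁻¹
Component geostrophic relations (x east, y north):
u_g = −(1/(fρ)) ∂P/∂y,  v_g = (1/(fρ)) ∂P/∂x
u_g = −(−0.72×10⁻³)/(5.93×10⁻⁵ × 1.21) = 10.0 m/s;  v_g = (−2.2×10⁻³)/(5.93×10⁻⁵ × 1.21) = −30.7 m/s
|V_g| = √(u_g² + v_g²) = 32.3 m/s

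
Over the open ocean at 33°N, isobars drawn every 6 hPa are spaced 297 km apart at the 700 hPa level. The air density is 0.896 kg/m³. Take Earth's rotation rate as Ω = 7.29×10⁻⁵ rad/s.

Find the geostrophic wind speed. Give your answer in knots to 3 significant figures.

Coriolis parameter at 33°N:
f = 2Ω sin φ = 2 × 7.29×10⁻⁵ × sin 33° = 7.94×10⁻⁵ s⁻¹
Pressure gradient: |∂P/∂n| = 600 Pa / 297000 m = 2.02×10⁻³ Pa/m
Geostrophic balance (pressure-gradient force = Coriolis force):
V_g = (1/(fρ)) |∂P/∂n| = 2.02×10⁻³ / (7.94×10⁻⁵ × 0.896) = 28.4 m/s
Converting: 28.4 m/s × 1.944 = 55.2 knots

55.2 knots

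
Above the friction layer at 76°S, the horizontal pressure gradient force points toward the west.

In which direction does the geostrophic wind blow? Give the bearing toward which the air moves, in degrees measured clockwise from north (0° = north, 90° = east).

The pressure-gradient force points toward the west (bearing 270°).
Geostrophic balance: in the Southern Hemisphere the Coriolis force deflects motion to the left, so the geostrophic wind blows 90° to the left of the pressure-gradient force (low pressure on the right).
Rotating 270° by 90° counterclockwise gives 180° — the wind blows toward the south.

180°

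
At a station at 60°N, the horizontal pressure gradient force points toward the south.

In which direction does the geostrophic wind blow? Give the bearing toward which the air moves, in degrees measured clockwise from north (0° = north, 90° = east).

270°

The pressure-gradient force points toward the south (bearing 180°).
Geostrophic balance: in the Northern Hemisphere the Coriolis force deflects motion to the right, so the geostrophic wind blows 90° to the right of the pressure-gradient force (low pressure on the left).
Rotating 180° by 90° clockwise gives 270° — the wind blows toward the west.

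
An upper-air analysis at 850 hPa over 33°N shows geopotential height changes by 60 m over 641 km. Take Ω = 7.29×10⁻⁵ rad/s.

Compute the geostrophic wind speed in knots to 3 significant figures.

Coriolis parameter at 33°N:
f = 2Ω sin φ = 2 × 7.29×10⁻⁵ × sin 33° = 7.94×10⁻⁵ s⁻¹
Height gradient: |∂Z/∂n| = 60 m / 641000 m = 9.36×10⁻⁵
On a pressure surface, geostrophic balance gives V_g = (g/f)|∂Z/∂n|:
V_g = 9.81 × 9.36×10⁻⁵ / 7.94×10⁻⁵ = 11.6 m/s
Converting: 11.6 m/s × 1.944 = 22.5 knots

22.5 knots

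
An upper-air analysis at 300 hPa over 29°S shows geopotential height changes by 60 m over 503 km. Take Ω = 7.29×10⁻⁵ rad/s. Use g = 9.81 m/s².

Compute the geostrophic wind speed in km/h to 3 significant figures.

59.6 km/h

Coriolis parameter at 29°S:
f = 2Ω sin φ = 2 × 7.29×10⁻⁵ × sin 29° = 7.07×10⁻⁵ s⁻¹
Height gradient: |∂Z/∂n| = 60 m / 503000 m = 1.19×10⁻⁴
On a pressure surface, geostrophic balance gives V_g = (g/f)|∂Z/∂n|:
V_g = 9.81 × 1.19×10⁻⁴ / 7.07×10⁻⁵ = 16.6 m/s
Converting: 16.6 m/s × 3.6 = 59.6 km/h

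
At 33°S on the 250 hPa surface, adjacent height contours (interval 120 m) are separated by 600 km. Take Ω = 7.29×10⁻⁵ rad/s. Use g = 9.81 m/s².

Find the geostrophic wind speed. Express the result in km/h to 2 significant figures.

Coriolis parameter at 33°S:
f = 2Ω sin φ = 2 × 7.29×10⁻⁵ × sin 33° = 7.94×10⁻⁵ s⁻¹
Height gradient: |∂Z/∂n| = 120 m / 600000 m = 2.00×10⁻⁴
On a pressure surface, geostrophic balance gives V_g = (g/f)|∂Z/∂n|:
V_g = 9.81 × 2.00×10⁻⁴ / 7.94×10⁻⁵ = 24.7 m/s
Converting: 24.7 m/s × 3.6 = 89 km/h

89 km/h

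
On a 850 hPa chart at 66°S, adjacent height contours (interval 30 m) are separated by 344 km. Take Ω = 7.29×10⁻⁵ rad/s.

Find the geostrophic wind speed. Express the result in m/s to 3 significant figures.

Coriolis parameter at 66°S:
f = 2Ω sin φ = 2 × 7.29×10⁻⁵ × sin 66° = 1.33×10⁻⁴ s⁻¹
Height gradient: |∂Z/∂n| = 30 m / 344000 m = 8.72×10⁻⁵
On a pressure surface, geostrophic balance gives V_g = (g/f)|∂Z/∂n|:
V_g = 9.81 × 8.72×10⁻⁵ / 1.33×10⁻⁴ = 6.42 m/s

6.42 m/s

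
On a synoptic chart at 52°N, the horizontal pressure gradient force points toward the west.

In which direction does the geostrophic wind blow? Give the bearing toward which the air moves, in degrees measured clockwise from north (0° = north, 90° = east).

000°

The pressure-gradient force points toward the west (bearing 270°).
Geostrophic balance: in the Northern Hemisphere the Coriolis force deflects motion to the right, so the geostrophic wind blows 90° to the right of the pressure-gradient force (low pressure on the left).
Rotating 270° by 90° clockwise gives 000° — the wind blows toward the north.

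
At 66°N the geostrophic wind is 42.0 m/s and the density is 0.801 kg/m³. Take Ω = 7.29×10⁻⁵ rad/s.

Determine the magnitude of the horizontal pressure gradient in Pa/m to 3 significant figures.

4.48×10⁻³ Pa/m

Coriolis parameter at 66°N:
f = 2Ω sin φ = 2 × 7.29×10⁻⁵ × sin 66° = 1.33×10⁻⁴ s⁻¹
Geostrophic balance rearranged: |∂P/∂n| = f ρ V_g
|∂P/∂n| = 1.33×10⁻⁴ × 0.801 × 42.0 = 4.48×10⁻³ Pa/m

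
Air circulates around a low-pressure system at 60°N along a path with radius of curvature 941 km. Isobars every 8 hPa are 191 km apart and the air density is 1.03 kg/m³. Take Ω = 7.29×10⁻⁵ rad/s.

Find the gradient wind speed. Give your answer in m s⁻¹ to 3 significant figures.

26.4 m s⁻¹

Coriolis parameter at 60°N:
f = 2Ω sin φ = 2 × 7.29×10⁻⁵ × sin 60° = 1.26×10⁻⁴ s⁻¹
Pressure gradient: |∂P/∂n| = 800 Pa / 191000 m = 4.19×10⁻³ Pa/m
Geostrophic speed: V_g = |∂P/∂n|/(fρ) = 4.19×10⁻³/(1.26×10⁻⁴ × 1.03) = 32.2 m/s
Around a low, centrifugal force acts outward with Coriolis, so pressure-gradient force balances both:
(1/ρ)|∂P/∂n| = fV + V²/R  →  V² + fR·V − fR·V_g = 0
With fR = 1.26×10⁻⁴ × 941×10³ m = 119 m/s:
V = [−fR + √((fR)² + 4 fR V_g)]/2 = [−119 + √(119² + 4×119×32.2)]/2 = 26.4 m/s
Subgeostrophic (V < V_g = 32.2 m/s), as expected around a low.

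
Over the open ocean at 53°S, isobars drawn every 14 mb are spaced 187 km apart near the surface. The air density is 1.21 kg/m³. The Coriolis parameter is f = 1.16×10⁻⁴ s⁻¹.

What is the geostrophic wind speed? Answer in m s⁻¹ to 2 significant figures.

Pressure gradient: |∂P/∂n| = 1400 Pa / 187000 m = 7.49×10⁻³ Pa/m
Geostrophic balance (pressure-gradient force = Coriolis force):
V_g = (1/(fρ)) |∂P/∂n| = 7.49×10⁻³ / (1.16×10⁻⁴ × 1.21) = 53.3 m/s

53 m s⁻¹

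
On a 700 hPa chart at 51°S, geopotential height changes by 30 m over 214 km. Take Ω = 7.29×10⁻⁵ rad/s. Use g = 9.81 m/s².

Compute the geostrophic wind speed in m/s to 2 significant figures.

Coriolis parameter at 51°S:
f = 2Ω sin φ = 2 × 7.29×10⁻⁵ × sin 51° = 1.13×10⁻⁴ s⁻¹
Height gradient: |∂Z/∂n| = 30 m / 214000 m = 1.40×10⁻⁴
On a pressure surface, geostrophic balance gives V_g = (g/f)|∂Z/∂n|:
V_g = 9.81 × 1.40×10⁻⁴ / 1.13×10⁻⁴ = 12.1 m/s

12 m/s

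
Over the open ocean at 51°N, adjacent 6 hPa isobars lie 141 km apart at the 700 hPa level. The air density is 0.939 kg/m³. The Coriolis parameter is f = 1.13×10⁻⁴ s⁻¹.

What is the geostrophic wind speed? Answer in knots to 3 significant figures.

Pressure gradient: |∂P/∂n| = 600 Pa / 141000 m = 4.26×10⁻³ Pa/m
Geostrophic balance (pressure-gradient force = Coriolis force):
V_g = (1/(fρ)) |∂P/∂n| = 4.26×10⁻³ / (1.13×10⁻⁴ × 0.939) = 40.1 m/s
Converting: 40.1 m/s × 1.944 = 78.0 knots

78.0 knots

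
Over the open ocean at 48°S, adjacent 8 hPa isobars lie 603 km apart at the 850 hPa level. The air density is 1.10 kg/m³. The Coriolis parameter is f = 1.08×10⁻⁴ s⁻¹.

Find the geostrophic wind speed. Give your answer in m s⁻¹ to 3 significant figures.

11.2 m s⁻¹

Pressure gradient: |∂P/∂n| = 800 Pa / 603000 m = 1.33×10⁻³ Pa/m
Geostrophic balance (pressure-gradient force = Coriolis force):
V_g = (1/(fρ)) |∂P/∂n| = 1.33×10⁻³ / (1.08×10⁻⁴ × 1.10) = 11.2 m/s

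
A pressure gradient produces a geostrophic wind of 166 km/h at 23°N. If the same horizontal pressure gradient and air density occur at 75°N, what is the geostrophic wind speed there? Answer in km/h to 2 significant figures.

With the same pressure gradient and density, V_g ∝ 1/f ∝ 1/sin φ.
V₂ = V₁ · sin φ₁ / sin φ₂ = 166 × sin 23° / sin 75°
V₂ = 166 × 0.3907/0.9659 = 67 km/h

67 km/h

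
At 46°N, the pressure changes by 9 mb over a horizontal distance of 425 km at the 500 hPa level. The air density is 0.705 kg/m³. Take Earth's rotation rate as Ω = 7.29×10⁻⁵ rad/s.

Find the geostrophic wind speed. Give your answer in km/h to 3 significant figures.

Coriolis parameter at 46°N:
f = 2Ω sin φ = 2 × 7.29×10⁻⁵ × sin 46° = 1.05×10⁻⁴ s⁻¹
Pressure gradient: |∂P/∂n| = 900 Pa / 425000 m = 2.12×10⁻³ Pa/m
Geostrophic balance (pressure-gradient force = Coriolis force):
V_g = (1/(fρ)) |∂P/∂n| = 2.12×10⁻³ / (1.05×10⁻⁴ × 0.705) = 28.6 m/s
Converting: 28.6 m/s × 3.6 = 103 km/h

103 km/h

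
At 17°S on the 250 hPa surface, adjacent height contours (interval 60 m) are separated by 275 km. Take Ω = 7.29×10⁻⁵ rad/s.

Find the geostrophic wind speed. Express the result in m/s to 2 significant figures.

50 m/s

Coriolis parameter at 17°S:
f = 2Ω sin φ = 2 × 7.29×10⁻⁵ × sin 17° = 4.26×10⁻⁵ s⁻¹
Height gradient: |∂Z/∂n| = 60 m / 275000 m = 2.18×10⁻⁴
On a pressure surface, geostrophic balance gives V_g = (g/f)|∂Z/∂n|:
V_g = 9.81 × 2.18×10⁻⁴ / 4.26×10⁻⁵ = 50.2 m/s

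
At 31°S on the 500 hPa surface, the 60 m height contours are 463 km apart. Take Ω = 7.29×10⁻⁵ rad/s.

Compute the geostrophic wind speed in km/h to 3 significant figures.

60.9 km/h

Coriolis parameter at 31°S:
f = 2Ω sin φ = 2 × 7.29×10⁻⁵ × sin 31° = 7.51×10⁻⁵ s⁻¹
Height gradient: |∂Z/∂n| = 60 m / 463000 m = 1.30×10⁻⁴
On a pressure surface, geostrophic balance gives V_g = (g/f)|∂Z/∂n|:
V_g = 9.81 × 1.30×10⁻⁴ / 7.51×10⁻⁵ = 16.9 m/s
Converting: 16.9 m/s × 3.6 = 60.9 km/h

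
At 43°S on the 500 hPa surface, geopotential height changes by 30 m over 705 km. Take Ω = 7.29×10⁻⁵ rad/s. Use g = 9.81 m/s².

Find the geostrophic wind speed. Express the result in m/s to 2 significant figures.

Coriolis parameter at 43°S:
f = 2Ω sin φ = 2 × 7.29×10⁻⁵ × sin 43° = 9.94×10⁻⁵ s⁻¹
Height gradient: |∂Z/∂n| = 30 m / 705000 m = 4.26×10⁻⁵
On a pressure surface, geostrophic balance gives V_g = (g/f)|∂Z/∂n|:
V_g = 9.81 × 4.26×10⁻⁵ / 9.94×10⁻⁵ = 4.20 m/s

4.2 m/s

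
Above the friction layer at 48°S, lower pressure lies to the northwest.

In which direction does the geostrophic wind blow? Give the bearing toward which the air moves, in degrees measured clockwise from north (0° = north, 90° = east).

The pressure-gradient force points toward the northwest (bearing 315°).
Geostrophic balance: in the Southern Hemisphere the Coriolis force deflects motion to the left, so the geostrophic wind blows 90° to the left of the pressure-gradient force (low pressure on the right).
Rotating 315° by 90° counterclockwise gives 225° — the wind blows toward the southwest.

225°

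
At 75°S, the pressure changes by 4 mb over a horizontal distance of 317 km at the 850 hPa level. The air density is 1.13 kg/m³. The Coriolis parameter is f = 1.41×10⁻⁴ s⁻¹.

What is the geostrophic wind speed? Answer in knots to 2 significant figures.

15 knots

Pressure gradient: |∂P/∂n| = 400 Pa / 317000 m = 1.26×10⁻³ Pa/m
Geostrophic balance (pressure-gradient force = Coriolis force):
V_g = (1/(fρ)) |∂P/∂n| = 1.26×10⁻³ / (1.41×10⁻⁴ × 1.13) = 7.92 m/s
Converting: 7.92 m/s × 1.944 = 15 knots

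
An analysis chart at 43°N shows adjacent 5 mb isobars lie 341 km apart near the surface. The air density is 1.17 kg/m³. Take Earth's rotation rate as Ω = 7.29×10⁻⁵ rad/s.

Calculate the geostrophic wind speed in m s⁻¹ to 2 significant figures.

13 m s⁻¹

Coriolis parameter at 43°N:
f = 2Ω sin φ = 2 × 7.29×10⁻⁵ × sin 43° = 9.94×10⁻⁵ s⁻¹
Pressure gradient: |∂P/∂n| = 500 Pa / 341000 m = 1.47×10⁻³ Pa/m
Geostrophic balance (pressure-gradient force = Coriolis force):
V_g = (1/(fρ)) |∂P/∂n| = 1.47×10⁻³ / (9.94×10⁻⁵ × 1.17) = 12.6 m/s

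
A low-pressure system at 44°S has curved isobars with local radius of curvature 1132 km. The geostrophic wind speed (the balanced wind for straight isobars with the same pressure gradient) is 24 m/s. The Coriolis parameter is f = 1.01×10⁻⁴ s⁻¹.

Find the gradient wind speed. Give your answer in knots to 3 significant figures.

39.6 knots

Around a low, centrifugal force acts outward with Coriolis, so pressure-gradient force balances both:
(1/ρ)|∂P/∂n| = fV + V²/R  →  V² + fR·V − fR·V_g = 0
With fR = 1.01×10⁻⁴ × 1132×10³ m = 114 m/s:
V = [−fR + √((fR)² + 4 fR V_g)]/2 = [−114 + √(114² + 4×114×24)]/2 = 20.4 m/s
Subgeostrophic (V < V_g = 24 m/s), as expected around a low.
Converting: 20.4 m/s × 1.944 = 39.6 knots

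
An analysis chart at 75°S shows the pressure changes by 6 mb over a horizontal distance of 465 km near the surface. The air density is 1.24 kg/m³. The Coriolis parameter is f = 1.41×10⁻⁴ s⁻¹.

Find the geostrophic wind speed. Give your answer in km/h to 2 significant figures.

27 km/h

Pressure gradient: |∂P/∂n| = 600 Pa / 465000 m = 1.29×10⁻³ Pa/m
Geostrophic balance (pressure-gradient force = Coriolis force):
V_g = (1/(fρ)) |∂P/∂n| = 1.29×10⁻³ / (1.41×10⁻⁴ × 1.24) = 7.38 m/s
Converting: 7.38 m/s × 3.6 = 27 km/h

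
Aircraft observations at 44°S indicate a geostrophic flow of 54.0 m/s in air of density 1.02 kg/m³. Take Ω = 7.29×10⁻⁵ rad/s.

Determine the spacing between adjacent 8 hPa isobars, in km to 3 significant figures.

Coriolis parameter at 44°S:
f = 2Ω sin φ = 2 × 7.29×10⁻⁵ × sin 44° = 1.01×10⁻⁴ s⁻¹
Geostrophic balance rearranged: |∂P/∂n| = f ρ V_g
|∂P/∂n| = 1.01×10⁻⁴ × 1.02 × 54.0 = 5.58×10⁻³ Pa/m
Isobar spacing: Δn = ΔP/|∂P/∂n| = 800 Pa / 5.58×10⁻³ Pa/m = 143406 m ≈ 143 km

143 km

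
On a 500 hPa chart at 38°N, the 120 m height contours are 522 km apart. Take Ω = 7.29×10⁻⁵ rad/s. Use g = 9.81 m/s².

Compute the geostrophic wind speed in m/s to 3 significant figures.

Coriolis parameter at 38°N:
f = 2Ω sin φ = 2 × 7.29×10⁻⁵ × sin 38° = 8.98×10⁻⁵ s⁻¹
Height gradient: |∂Z/∂n| = 120 m / 522000 m = 2.30×10⁻⁴
On a pressure surface, geostrophic balance gives V_g = (g/f)|∂Z/∂n|:
V_g = 9.81 × 2.30×10⁻⁴ / 8.98×10⁻⁵ = 25.1 m/s

25.1 m/s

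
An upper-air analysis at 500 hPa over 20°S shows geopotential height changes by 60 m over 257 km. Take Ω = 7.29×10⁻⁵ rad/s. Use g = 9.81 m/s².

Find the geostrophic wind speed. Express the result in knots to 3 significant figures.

89.3 knots

Coriolis parameter at 20°S:
f = 2Ω sin φ = 2 × 7.29×10⁻⁵ × sin 20° = 4.99×10⁻⁵ s⁻¹
Height gradient: |∂Z/∂n| = 60 m / 257000 m = 2.33×10⁻⁴
On a pressure surface, geostrophic balance gives V_g = (g/f)|∂Z/∂n|:
V_g = 9.81 × 2.33×10⁻⁴ / 4.99×10⁻⁵ = 45.9 m/s
Converting: 45.9 m/s × 1.944 = 89.3 knots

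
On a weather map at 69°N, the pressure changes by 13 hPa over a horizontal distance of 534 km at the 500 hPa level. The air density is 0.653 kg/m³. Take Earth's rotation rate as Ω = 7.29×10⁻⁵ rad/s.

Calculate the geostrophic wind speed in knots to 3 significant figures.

53.2 knots

Coriolis parameter at 69°N:
f = 2Ω sin φ = 2 × 7.29×10⁻⁵ × sin 69° = 1.36×10⁻⁴ s⁻¹
Pressure gradient: |∂P/∂n| = 1300 Pa / 534000 m = 2.43×10⁻³ Pa/m
Geostrophic balance (pressure-gradient force = Coriolis force):
V_g = (1/(fρ)) |∂P/∂n| = 2.43×10⁻³ / (1.36×10⁻⁴ × 0.653) = 27.4 m/s
Converting: 27.4 m/s × 1.944 = 53.2 knots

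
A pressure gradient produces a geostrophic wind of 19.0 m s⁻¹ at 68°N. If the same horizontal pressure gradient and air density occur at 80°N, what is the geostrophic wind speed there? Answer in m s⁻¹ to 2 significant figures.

With the same pressure gradient and density, V_g ∝ 1/f ∝ 1/sin φ.
V₂ = V₁ · sin φ₁ / sin φ₂ = 19.0 × sin 68° / sin 80°
V₂ = 19.0 × 0.9272/0.9848 = 18 m s⁻¹

18 m s⁻¹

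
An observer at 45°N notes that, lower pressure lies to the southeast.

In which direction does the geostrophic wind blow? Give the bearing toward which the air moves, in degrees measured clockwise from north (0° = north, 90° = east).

225°

The pressure-gradient force points toward the southeast (bearing 135°).
Geostrophic balance: in the Northern Hemisphere the Coriolis force deflects motion to the right, so the geostrophic wind blows 90° to the right of the pressure-gradient force (low pressure on the left).
Rotating 135° by 90° clockwise gives 225° — the wind blows toward the southwest.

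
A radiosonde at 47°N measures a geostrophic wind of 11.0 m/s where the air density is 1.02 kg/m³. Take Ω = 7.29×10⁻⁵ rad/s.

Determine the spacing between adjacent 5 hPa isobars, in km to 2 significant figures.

420 km

Coriolis parameter at 47°N:
f = 2Ω sin φ = 2 × 7.29×10⁻⁵ × sin 47° = 1.07×10⁻⁴ s⁻¹
Geostrophic balance rearranged: |∂P/∂n| = f ρ V_g
|∂P/∂n| = 1.07×10⁻⁴ × 1.02 × 11.0 = 1.20×10⁻³ Pa/m
Isobar spacing: Δn = ΔP/|∂P/∂n| = 500 Pa / 1.20×10⁻³ Pa/m = 417919 m ≈ 420 km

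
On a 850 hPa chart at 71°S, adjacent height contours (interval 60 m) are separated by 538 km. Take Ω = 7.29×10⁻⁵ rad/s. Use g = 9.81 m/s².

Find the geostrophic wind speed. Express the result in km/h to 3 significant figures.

28.6 km/h

Coriolis parameter at 71°S:
f = 2Ω sin φ = 2 × 7.29×10⁻⁵ × sin 71° = 1.38×10⁻⁴ s⁻¹
Height gradient: |∂Z/∂n| = 60 m / 538000 m = 1.12×10⁻⁴
On a pressure surface, geostrophic balance gives V_g = (g/f)|∂Z/∂n|:
V_g = 9.81 × 1.12×10⁻⁴ / 1.38×10⁻⁴ = 7.94 m/s
Converting: 7.94 m/s × 3.6 = 28.6 km/h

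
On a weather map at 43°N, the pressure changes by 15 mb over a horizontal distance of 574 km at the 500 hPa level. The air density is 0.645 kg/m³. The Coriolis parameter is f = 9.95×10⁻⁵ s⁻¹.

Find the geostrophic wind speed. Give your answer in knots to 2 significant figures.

79 knots

Pressure gradient: |∂P/∂n| = 1500 Pa / 574000 m = 2.61×10⁻³ Pa/m
Geostrophic balance (pressure-gradient force = Coriolis force):
V_g = (1/(fρ)) |∂P/∂n| = 2.61×10⁻³ / (9.95×10⁻⁵ × 0.645) = 40.7 m/s
Converting: 40.7 m/s × 1.944 = 79 knots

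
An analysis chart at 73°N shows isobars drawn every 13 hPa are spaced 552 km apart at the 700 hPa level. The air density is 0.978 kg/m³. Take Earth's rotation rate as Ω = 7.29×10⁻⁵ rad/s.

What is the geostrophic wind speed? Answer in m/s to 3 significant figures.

Coriolis parameter at 73°N:
f = 2Ω sin φ = 2 × 7.29×10⁻⁵ × sin 73° = 1.39×10⁻⁴ s⁻¹
Pressure gradient: |∂P/∂n| = 1300 Pa / 552000 m = 2.36×10⁻³ Pa/m
Geostrophic balance (pressure-gradient force = Coriolis force):
V_g = (1/(fρ)) |∂P/∂n| = 2.36×10⁻³ / (1.39×10⁻⁴ × 0.978) = 17.3 m/s

17.3 m/s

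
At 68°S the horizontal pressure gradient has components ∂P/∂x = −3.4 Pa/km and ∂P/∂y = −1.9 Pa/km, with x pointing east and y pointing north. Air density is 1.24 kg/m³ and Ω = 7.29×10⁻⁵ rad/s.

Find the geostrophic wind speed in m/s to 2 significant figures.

Coriolis parameter at 68°S:
f = 2Ω sin φ = 2 × 7.29×10⁻⁵ × sin 68° = 1.35×10⁻⁴ s⁻¹
In the Southern Hemisphere f is negative: f = −1.35×10⁻⁴ s⁻¹.
Component geostrophic relations (x east, y north):
u_g = −(1/(fρ)) ∂P/∂y,  v_g = (1/(fρ)) ∂P/∂x
u_g = −(−1.9×10⁻³)/(−1.35×10⁻⁴ × 1.24) = −11.3 m/s;  v_g = (−3.4×10⁻³)/(−1.35×10⁻⁴ × 1.24) = 20.3 m/s
|V_g| = √(u_g² + v_g²) = 23.2 m/s

23 m/s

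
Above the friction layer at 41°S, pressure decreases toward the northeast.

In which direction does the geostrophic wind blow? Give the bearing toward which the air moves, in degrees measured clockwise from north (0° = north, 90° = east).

315°

The pressure-gradient force points toward the northeast (bearing 045°).
Geostrophic balance: in the Southern Hemisphere the Coriolis force deflects motion to the left, so the geostrophic wind blows 90° to the left of the pressure-gradient force (low pressure on the right).
Rotating 045° by 90° counterclockwise gives 315° — the wind blows toward the northwest.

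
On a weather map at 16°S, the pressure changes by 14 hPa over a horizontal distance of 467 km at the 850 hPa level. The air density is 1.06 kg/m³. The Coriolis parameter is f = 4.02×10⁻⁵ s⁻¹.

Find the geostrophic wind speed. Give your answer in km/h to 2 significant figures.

Pressure gradient: |∂P/∂n| = 1400 Pa / 467000 m = 3.00×10⁻³ Pa/m
Geostrophic balance (pressure-gradient force = Coriolis force):
V_g = (1/(fρ)) |∂P/∂n| = 3.00×10⁻³ / (4.02×10⁻⁵ × 1.06) = 70.4 m/s
Converting: 70.4 m/s × 3.6 = 250 km/h

250 km/h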